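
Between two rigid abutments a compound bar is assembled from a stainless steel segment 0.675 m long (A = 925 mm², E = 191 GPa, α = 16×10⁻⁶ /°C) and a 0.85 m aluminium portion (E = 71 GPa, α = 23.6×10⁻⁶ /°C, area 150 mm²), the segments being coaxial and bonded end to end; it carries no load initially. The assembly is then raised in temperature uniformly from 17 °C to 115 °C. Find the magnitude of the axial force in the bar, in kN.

P ≈ 36.2 kN (compressive)

With the walls removed the bar would change length by δ_free = Σ αᵢΔT Lᵢ = 16×10⁻⁶×98×675 + 23.6×10⁻⁶×98×850 = 3.024 mm.
Since the ends are fixed, an axial force P builds up, equal in every segment, with P · Σ Lᵢ/(AᵢEᵢ) = δ_free.
The series flexibility is Σ Lᵢ/(AᵢEᵢ) = 675/(925×191×10³) + 850/(150×71×10³) = 8.363×10⁻⁵ mm/N.
So P = 3.024 / 8.363×10⁻⁵ = 36.16 kN, compressive.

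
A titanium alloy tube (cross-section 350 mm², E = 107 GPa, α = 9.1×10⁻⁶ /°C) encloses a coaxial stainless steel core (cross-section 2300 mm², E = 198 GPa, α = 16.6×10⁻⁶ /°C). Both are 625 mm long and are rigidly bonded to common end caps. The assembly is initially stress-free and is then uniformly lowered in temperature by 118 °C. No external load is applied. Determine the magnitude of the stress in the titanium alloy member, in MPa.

σ ≈ 87.5 MPa (compressive)

Equilibrium of a rigid end plate with no external load gives equal and opposite internal forces ±P in the two members. Since α_{stainless steel} > α_{titanium alloy}, cooling drives the stainless steel into tension and the titanium alloy into compression.
Setting the final lengths equal and cancelling L: (α₁ − α₂)ΔT = P/(A₁E₁) + P/(A₂E₂).
|α₁ − α₂|·ΔT = 7.5×10⁻⁶ × 118 = 0.000885.
1/(A₁E₁) + 1/(A₂E₂) = 1/(350×107×10³) + 1/(2300×198×10³) = 2.89×10⁻⁸ N⁻¹.
So P = 0.000885 / 2.89×10⁻⁸ = 30.62 kN.
σ_{titanium alloy} = P/A₁ = 30620/350 = 87.5 MPa, compressive.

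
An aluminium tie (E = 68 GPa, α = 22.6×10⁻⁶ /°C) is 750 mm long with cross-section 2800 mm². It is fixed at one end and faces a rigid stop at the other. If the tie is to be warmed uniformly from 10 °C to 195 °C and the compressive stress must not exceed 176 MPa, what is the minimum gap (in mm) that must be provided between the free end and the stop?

g ≈ 1.19 mm

With no wall the tie would lengthen by αΔT L = 22.6×10⁻⁶ × 185 × 750 = 3.136 mm.
A stress of 176 MPa corresponds to the wall pushing the tie back by σL/E = 176×750/(68×10³) = 1.941 mm.
So the gap has to take up the difference, g_min = δ_free − σL/E = 3.136 − 1.941 = 1.195 mm.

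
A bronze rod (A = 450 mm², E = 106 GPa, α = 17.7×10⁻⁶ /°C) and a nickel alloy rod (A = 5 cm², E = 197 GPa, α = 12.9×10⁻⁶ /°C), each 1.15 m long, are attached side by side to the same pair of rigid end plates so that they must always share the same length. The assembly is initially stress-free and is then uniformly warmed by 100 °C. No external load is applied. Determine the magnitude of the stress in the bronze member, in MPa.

σ ≈ 34.3 MPa (compressive)

Equilibrium of a rigid end plate with no external load gives equal and opposite internal forces ±P in the two members. Since α_{bronze} > α_{nickel alloy}, heating drives the bronze into compression and the nickel alloy into tension.
Equating the net (thermal + elastic) strains gives |α₁ − α₂|·ΔT = P·[1/(A₁E₁) + 1/(A₂E₂)].
|α₁ − α₂|·ΔT = 4.8×10⁻⁶ × 100 = 0.00048.
1/(A₁E₁) + 1/(A₂E₂) = 1/(450×106×10³) + 1/(500×197×10³) = 3.112×10⁻⁸ N⁻¹.
So P = 0.00048 / 3.112×10⁻⁸ = 15.43 kN.
σ_{bronze} = P/A₁ = 15430/450 = 34.28 MPa, compressive.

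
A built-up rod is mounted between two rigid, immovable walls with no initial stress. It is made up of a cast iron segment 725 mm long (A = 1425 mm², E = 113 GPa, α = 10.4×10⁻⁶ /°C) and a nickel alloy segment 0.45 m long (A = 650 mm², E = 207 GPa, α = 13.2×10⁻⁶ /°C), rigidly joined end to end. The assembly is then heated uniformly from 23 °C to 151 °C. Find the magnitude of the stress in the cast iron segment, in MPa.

Free thermal expansion of the whole bar: Σ αᵢΔT Lᵢ = 10.4×10⁻⁶×128×725 + 13.2×10⁻⁶×128×450 = 1.725 mm.
Since the ends are fixed, an axial force P builds up, equal in every segment, with P · Σ Lᵢ/(AᵢEᵢ) = δ_free.
The series flexibility is Σ Lᵢ/(AᵢEᵢ) = 725/(1425×113×10³) + 450/(650×207×10³) = 7.847×10⁻⁶ mm/N.
P = 1.725 / 7.847×10⁻⁶ = 219900 N = 219.9 kN, compressive.
σ_{cast iron} = P / A = 219900 / 1425 = 154.3 MPa.

σ ≈ 154 MPa (compressive)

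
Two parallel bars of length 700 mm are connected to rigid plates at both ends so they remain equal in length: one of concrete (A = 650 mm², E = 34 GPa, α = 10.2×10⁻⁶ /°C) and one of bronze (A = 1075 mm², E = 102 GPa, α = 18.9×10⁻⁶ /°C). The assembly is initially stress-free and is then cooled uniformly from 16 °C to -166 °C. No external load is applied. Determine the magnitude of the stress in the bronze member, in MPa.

σ ≈ 27.1 MPa (tensile)

Both members must finish at the same length. With the larger α, the bronze tends to over-contract; the plates restrain it, putting the bronze in tension and the concrete in compression. With no external load the two internal forces are equal and opposite, magnitude P.
Setting the final lengths equal and cancelling L: (α₁ − α₂)ΔT = P/(A₁E₁) + P/(A₂E₂).
|α₁ − α₂|·ΔT = 8.7×10⁻⁶ × 182 = 0.001583.
1/(A₁E₁) + 1/(A₂E₂) = 1/(650×34×10³) + 1/(1075×102×10³) = 5.437×10⁻⁸ N⁻¹.
So P = 0.001583 / 5.437×10⁻⁸ = 29.12 kN.
σ_{bronze} = P/A₂ = 29120/1075 = 27.09 MPa, tensile.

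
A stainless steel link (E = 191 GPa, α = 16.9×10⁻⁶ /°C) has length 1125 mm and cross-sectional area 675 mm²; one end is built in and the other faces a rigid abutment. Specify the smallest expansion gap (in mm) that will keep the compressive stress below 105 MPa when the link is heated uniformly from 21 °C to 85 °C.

With no wall the link would lengthen by αΔT L = 16.9×10⁻⁶ × 64 × 1125 = 1.217 mm.
A stress of 105 MPa corresponds to the wall pushing the link back by σL/E = 105×1125/(191×10³) = 0.6185 mm.
So the gap has to take up the difference, g_min = δ_free − σL/E = 1.217 − 0.6185 = 0.5983 mm.

g ≈ 0.598 mm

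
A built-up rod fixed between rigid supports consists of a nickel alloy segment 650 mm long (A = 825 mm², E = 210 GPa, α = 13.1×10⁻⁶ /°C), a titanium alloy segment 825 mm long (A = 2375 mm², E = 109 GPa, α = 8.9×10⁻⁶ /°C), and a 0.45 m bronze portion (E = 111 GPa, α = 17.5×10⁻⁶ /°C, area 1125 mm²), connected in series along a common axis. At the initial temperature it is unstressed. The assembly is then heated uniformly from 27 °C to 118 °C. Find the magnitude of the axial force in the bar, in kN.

P ≈ 205 kN (compressive)

If the supports were absent, the total length change would be Σ αᵢΔT Lᵢ = 13.1×10⁻⁶×91×650 + 8.9×10⁻⁶×91×825 + 17.5×10⁻⁶×91×450 = 2.16 mm.
The rigid supports impose zero overall length change; the single axial force P common to all segments must satisfy P Σ Lᵢ/(AᵢEᵢ) = δ_free.
Σ Lᵢ/(AᵢEᵢ) = 650/(825×210×10³) + 825/(2375×109×10³) + 450/(1125×111×10³) = 1.054×10⁻⁵ mm/N.
So P = 2.16 / 1.054×10⁻⁵ = 204.9 kN, compressive.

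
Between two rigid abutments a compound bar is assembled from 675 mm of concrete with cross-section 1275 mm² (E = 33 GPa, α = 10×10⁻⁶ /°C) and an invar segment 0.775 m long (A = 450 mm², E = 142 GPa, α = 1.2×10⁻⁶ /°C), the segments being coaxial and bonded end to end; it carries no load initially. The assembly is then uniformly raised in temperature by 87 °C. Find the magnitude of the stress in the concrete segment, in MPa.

σ ≈ 18.6 MPa (compressive)

Free thermal expansion of the whole bar: Σ αᵢΔT Lᵢ = 10×10⁻⁶×87×675 + 1.2×10⁻⁶×87×775 = 0.6682 mm.
The walls prevent any net length change, so an axial force P (same in every segment) develops. Compatibility: P · Σ Lᵢ/(AᵢEᵢ) = δ_free.
The series flexibility is Σ Lᵢ/(AᵢEᵢ) = 675/(1275×33×10³) + 775/(450×142×10³) = 2.817×10⁻⁵ mm/N.
P = 0.6682 / 2.817×10⁻⁵ = 23720 N = 23.72 kN, compressive.
σ_{concrete} = P / A = 23720 / 1275 = 18.6 MPa.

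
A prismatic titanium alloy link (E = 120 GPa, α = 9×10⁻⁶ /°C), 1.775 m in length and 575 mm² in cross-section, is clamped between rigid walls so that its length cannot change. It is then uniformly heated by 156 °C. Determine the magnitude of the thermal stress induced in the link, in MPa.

σ ≈ 168 MPa (compressive)

The supports are rigid, so the total axial strain is zero. The restrained thermal strain is ε = αΔT = 9×10⁻⁶ × 156 = 1404×10⁻⁶.
σ = EαΔT = 120×10³ × 9×10⁻⁶ × 156 = 168.5 MPa (compressive; the link is trying to expand).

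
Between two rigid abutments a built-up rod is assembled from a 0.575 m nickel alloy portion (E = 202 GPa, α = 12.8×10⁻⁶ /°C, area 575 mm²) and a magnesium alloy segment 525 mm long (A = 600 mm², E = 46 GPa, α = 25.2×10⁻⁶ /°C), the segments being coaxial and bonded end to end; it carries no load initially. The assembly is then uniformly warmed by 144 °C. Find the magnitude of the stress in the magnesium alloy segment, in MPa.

If the supports were absent, the total length change would be Σ αᵢΔT Lᵢ = 12.8×10⁻⁶×144×575 + 25.2×10⁻⁶×144×525 = 2.965 mm.
The walls prevent any net length change, so an axial force P (same in every segment) develops. Compatibility: P · Σ Lᵢ/(AᵢEᵢ) = δ_free.
Σ Lᵢ/(AᵢEᵢ) = 575/(575×202×10³) + 525/(600×46×10³) = 2.397×10⁻⁵ mm/N.
P = 2.965 / 2.397×10⁻⁵ = 123700 N = 123.7 kN, compressive.
σ_{magnesium alloy} = P / A = 123700 / 600 = 206.1 MPa.

σ ≈ 206 MPa (compressive)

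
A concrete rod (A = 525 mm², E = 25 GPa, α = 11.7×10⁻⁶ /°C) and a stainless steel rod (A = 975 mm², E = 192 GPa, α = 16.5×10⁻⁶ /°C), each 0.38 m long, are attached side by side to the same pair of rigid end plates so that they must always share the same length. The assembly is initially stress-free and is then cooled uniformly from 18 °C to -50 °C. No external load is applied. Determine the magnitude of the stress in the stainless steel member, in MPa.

Both members must finish at the same length. With the larger α, the stainless steel tends to over-contract; the plates restrain it, putting the stainless steel in tension and the concrete in compression. With no external load the two internal forces are equal and opposite, magnitude P.
Setting the final lengths equal and cancelling L: (α₁ − α₂)ΔT = P/(A₁E₁) + P/(A₂E₂).
|α₁ − α₂|·ΔT = 4.8×10⁻⁶ × 68 = 0.0003264.
1/(A₁E₁) + 1/(A₂E₂) = 1/(525×25×10³) + 1/(975×192×10³) = 8.153×10⁻⁸ N⁻¹.
P = 0.0003264 / 8.153×10⁻⁸ = 4003 N = 4.003 kN.
σ_{stainless steel} = P/A₂ = 4003/975 = 4.106 MPa, tensile.

σ ≈ 4.11 MPa (tensile)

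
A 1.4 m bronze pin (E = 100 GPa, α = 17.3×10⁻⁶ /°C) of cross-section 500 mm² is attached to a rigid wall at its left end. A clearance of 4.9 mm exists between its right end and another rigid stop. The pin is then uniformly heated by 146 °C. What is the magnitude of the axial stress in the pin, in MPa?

σ ≈ 0 MPa

If the wall were absent the pin would grow by αΔT L = 17.3×10⁻⁶ × 146 × 1400 = 3.536 mm.
This is smaller than the 4.9 mm clearance, so the pin expands freely without reaching the stop — the stress is zero.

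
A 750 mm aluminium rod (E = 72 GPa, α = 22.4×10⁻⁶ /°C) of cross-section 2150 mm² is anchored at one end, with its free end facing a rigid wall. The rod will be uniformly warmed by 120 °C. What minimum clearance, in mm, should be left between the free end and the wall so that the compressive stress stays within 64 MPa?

With no wall the rod would lengthen by αΔT L = 22.4×10⁻⁶ × 120 × 750 = 2.016 mm.
A stress of 64 MPa corresponds to the wall pushing the rod back by σL/E = 64×750/(72×10³) = 0.6667 mm.
So the gap has to take up the difference, g_min = δ_free − σL/E = 2.016 − 0.6667 = 1.349 mm.

g ≈ 1.35 mm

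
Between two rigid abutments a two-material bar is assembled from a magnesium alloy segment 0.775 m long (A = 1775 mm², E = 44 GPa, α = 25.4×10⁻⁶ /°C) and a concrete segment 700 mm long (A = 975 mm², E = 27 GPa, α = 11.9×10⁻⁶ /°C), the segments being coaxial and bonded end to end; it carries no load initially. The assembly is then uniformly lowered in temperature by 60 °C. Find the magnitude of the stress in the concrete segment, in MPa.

σ ≈ 47.2 MPa (tensile)

If the supports were absent, the total length change would be Σ αᵢΔT Lᵢ = 25.4×10⁻⁶×60×775 + 11.9×10⁻⁶×60×700 = 1.681 mm.
Since the ends are fixed, an axial force P builds up, equal in every segment, with P · Σ Lᵢ/(AᵢEᵢ) = δ_free.
The series flexibility is Σ Lᵢ/(AᵢEᵢ) = 775/(1775×44×10³) + 700/(975×27×10³) = 3.651×10⁻⁵ mm/N.
So P = 1.681 / 3.651×10⁻⁵ = 46.03 kN, tensile.
σ_{concrete} = P / A = 46030 / 975 = 47.21 MPa.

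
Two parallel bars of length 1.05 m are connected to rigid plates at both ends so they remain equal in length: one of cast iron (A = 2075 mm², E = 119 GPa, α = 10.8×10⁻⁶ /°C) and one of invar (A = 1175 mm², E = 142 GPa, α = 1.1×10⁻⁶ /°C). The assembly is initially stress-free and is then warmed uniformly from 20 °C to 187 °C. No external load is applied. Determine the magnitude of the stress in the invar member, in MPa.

Equilibrium of a rigid end plate with no external load gives equal and opposite internal forces ±P in the two members. Since α_{cast iron} > α_{invar}, heating drives the cast iron into compression and the invar into tension.
Equating the net (thermal + elastic) strains gives |α₁ − α₂|·ΔT = P·[1/(A₁E₁) + 1/(A₂E₂)].
|α₁ − α₂|·ΔT = 9.7×10⁻⁶ × 167 = 0.00162.
1/(A₁E₁) + 1/(A₂E₂) = 1/(2075×119×10³) + 1/(1175×142×10³) = 1.004×10⁻⁸ N⁻¹.
P = 0.00162 / 1.004×10⁻⁸ = 161300 N = 161.3 kN.
σ_{invar} = P/A₂ = 161300/1175 = 137.3 MPa, tensile.

σ ≈ 137 MPa (tensile)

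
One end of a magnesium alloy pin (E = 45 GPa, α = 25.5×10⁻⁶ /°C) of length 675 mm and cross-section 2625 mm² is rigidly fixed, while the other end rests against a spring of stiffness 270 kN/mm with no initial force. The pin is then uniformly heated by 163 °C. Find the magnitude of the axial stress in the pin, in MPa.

σ ≈ 113 MPa (compressive)

If the spring were absent the pin would lengthen by αΔT L = 25.5×10⁻⁶ × 163 × 675 = 2.806 mm.
With a force P in the spring, the elastic change of the pin is PL/(AE) and that of the spring is P/k; compatibility requires their sum to equal δ_free.
P [ L/(AE) + 1/k ] = δ_free → P [ 675/(2625×45×10³) + 1/(270×10³) ] = 2.806.
P = 2.806 / 9.418×10⁻⁶ = 297900 N.
σ = P/A = 297900/2625 = 113.5 MPa.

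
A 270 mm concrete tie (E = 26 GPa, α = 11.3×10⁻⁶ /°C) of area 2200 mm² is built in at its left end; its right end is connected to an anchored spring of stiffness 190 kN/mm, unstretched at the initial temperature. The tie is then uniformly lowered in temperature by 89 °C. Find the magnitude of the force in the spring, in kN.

P ≈ 27.2 kN

If the spring were absent the tie would shorten by αΔT L = 11.3×10⁻⁶ × 89 × 270 = 0.2715 mm.
Let P be the tensile force in the spring. The tie extends elastically by PL/(AE) and the spring stretches by P/k; together these equal δ_free.
P [ L/(AE) + 1/k ] = δ_free → P [ 270/(2200×26×10³) + 1/(190×10³) ] = 0.2715.
P = 0.2715 / 9.983×10⁻⁶ = 27200 N.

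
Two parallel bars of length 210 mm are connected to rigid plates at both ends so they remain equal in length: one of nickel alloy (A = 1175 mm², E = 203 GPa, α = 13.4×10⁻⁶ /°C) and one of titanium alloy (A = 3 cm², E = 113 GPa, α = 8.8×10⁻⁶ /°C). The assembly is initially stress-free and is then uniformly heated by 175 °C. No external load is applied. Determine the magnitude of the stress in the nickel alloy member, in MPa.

Both members must finish at the same length. With the larger α, the nickel alloy tends to over-expand; the plates restrain it, putting the nickel alloy in compression and the titanium alloy in tension. With no external load the two internal forces are equal and opposite, magnitude P.
Compatibility of the two members (thermal + elastic change equal): (α₁ − α₂)ΔT = P·[1/(A₁E₁) + 1/(A₂E₂)].
|α₁ − α₂|·ΔT = 4.6×10⁻⁶ × 175 = 0.000805.
1/(A₁E₁) + 1/(A₂E₂) = 1/(1175×203×10³) + 1/(300×113×10³) = 3.369×10⁻⁸ N⁻¹.
P = 0.000805 / 3.369×10⁻⁸ = 23890 N = 23.89 kN.
σ_{nickel alloy} = P/A₁ = 23890/1175 = 20.34 MPa, compressive.

σ ≈ 20.3 MPa (compressive)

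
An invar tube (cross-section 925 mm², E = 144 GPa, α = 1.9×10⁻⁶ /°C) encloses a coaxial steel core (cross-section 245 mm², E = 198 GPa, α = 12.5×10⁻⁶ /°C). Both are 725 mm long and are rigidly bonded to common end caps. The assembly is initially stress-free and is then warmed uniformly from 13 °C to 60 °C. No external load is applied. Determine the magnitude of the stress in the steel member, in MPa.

σ ≈ 72.3 MPa (compressive)

The steel has the larger α, so on heating it would change length more than the invar if both were free. The rigid plates force a common final length, so the steel is put into compression and the invar into tension, with equal and opposite forces P (no external load).
Compatibility of the two members (thermal + elastic change equal): (α₁ − α₂)ΔT = P·[1/(A₁E₁) + 1/(A₂E₂)].
|α₁ − α₂|·ΔT = 10.6×10⁻⁶ × 47 = 0.0004982.
1/(A₁E₁) + 1/(A₂E₂) = 1/(925×144×10³) + 1/(245×198×10³) = 2.812×10⁻⁸ N⁻¹.
So P = 0.0004982 / 2.812×10⁻⁸ = 17.72 kN.
σ_{steel} = P/A₂ = 17720/245 = 72.31 MPa, compressive.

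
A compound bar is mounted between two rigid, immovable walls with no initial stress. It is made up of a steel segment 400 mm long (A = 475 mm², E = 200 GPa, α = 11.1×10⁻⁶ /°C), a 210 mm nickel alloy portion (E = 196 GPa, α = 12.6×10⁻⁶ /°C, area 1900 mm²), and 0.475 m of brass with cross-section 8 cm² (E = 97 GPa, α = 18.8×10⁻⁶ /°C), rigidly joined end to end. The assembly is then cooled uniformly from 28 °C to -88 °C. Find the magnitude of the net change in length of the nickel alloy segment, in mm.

Free thermal contraction of the whole bar: Σ αᵢΔT Lᵢ = 11.1×10⁻⁶×116×400 + 12.6×10⁻⁶×116×210 + 18.8×10⁻⁶×116×475 = 1.858 mm.
The walls prevent any net length change, so an axial force P (same in every segment) develops. Compatibility: P · Σ Lᵢ/(AᵢEᵢ) = δ_free.
Σ Lᵢ/(AᵢEᵢ) = 400/(475×200×10³) + 210/(1900×196×10³) + 475/(800×97×10³) = 1.09×10⁻⁵ mm/N.
P = 1.858 / 1.09×10⁻⁵ = 170500 N = 170.5 kN, tensile.
For the nickel alloy segment, free thermal change = 12.6×10⁻⁶×116×210 = 0.3069 mm and elastic change from P = 170500×210/(1900×196×10³) = 0.09615 mm; these oppose, so the net change is 0.211 mm (segment shortens).

|ΔL| ≈ 0.211 mm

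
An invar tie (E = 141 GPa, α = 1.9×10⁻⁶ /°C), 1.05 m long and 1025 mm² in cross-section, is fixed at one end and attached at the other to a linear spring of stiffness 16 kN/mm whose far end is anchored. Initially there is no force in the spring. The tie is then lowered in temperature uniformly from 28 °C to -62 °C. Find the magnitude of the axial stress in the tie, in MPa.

Free thermal contraction: δ_free = αΔT L = 1.9×10⁻⁶ × 90 × 1050 = 0.1795 mm.
Let P be the tensile force in the spring. The tie extends elastically by PL/(AE) and the spring stretches by P/k; together these equal δ_free.
P [ L/(AE) + 1/k ] = δ_free → P [ 1050/(1025×141×10³) + 1/(16×10³) ] = 0.1795.
P = 0.1795 / 6.977×10⁻⁵ = 2574 N.
σ = P/A = 2574/1025 = 2.511 MPa.

σ ≈ 2.51 MPa (tensile)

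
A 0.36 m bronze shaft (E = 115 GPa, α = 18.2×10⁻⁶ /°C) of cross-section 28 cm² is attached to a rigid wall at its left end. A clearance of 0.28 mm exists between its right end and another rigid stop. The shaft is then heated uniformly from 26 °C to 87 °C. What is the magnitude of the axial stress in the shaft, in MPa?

σ ≈ 38.2 MPa (compressive)

If the wall were absent the shaft would grow by αΔT L = 18.2×10⁻⁶ × 61 × 360 = 0.3997 mm.
The gap closes (δ_free > 0.28 mm) and the wall then resists a further 0.3997 − 0.28 = 0.1197 mm of expansion.
Compatibility: PL/(AE) = 0.1197 mm, so σ = P/A = E × (0.1197/360) = 38.23 MPa.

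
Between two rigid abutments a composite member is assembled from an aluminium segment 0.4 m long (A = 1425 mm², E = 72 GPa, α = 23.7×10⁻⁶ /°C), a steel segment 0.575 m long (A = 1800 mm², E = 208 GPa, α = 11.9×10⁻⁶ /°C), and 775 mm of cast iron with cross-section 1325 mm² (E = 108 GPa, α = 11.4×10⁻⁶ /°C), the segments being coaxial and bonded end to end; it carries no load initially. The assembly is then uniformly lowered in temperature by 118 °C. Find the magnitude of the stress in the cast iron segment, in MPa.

With the walls removed the bar would change length by δ_free = Σ αᵢΔT Lᵢ = 23.7×10⁻⁶×118×400 + 11.9×10⁻⁶×118×575 + 11.4×10⁻⁶×118×775 = 2.969 mm.
Since the ends are fixed, an axial force P builds up, equal in every segment, with P · Σ Lᵢ/(AᵢEᵢ) = δ_free.
Σ Lᵢ/(AᵢEᵢ) = 400/(1425×72×10³) + 575/(1800×208×10³) + 775/(1325×108×10³) = 1.085×10⁻⁵ mm/N.
Hence P = δ_free / Σ(L/AE) = 2.969/1.085×10⁻⁵ = 273.6 kN (tensile).
σ_{cast iron} = P / A = 273600 / 1325 = 206.5 MPa.

σ ≈ 206 MPa (tensile)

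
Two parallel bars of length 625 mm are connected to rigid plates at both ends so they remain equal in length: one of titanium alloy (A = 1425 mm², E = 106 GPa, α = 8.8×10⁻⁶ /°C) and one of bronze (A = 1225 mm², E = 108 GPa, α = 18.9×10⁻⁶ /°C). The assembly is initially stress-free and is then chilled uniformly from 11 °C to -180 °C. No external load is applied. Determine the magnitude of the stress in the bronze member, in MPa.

Equilibrium of a rigid end plate with no external load gives equal and opposite internal forces ±P in the two members. Since α_{bronze} > α_{titanium alloy}, cooling drives the bronze into tension and the titanium alloy into compression.
Compatibility of the two members (thermal + elastic change equal): (α₁ − α₂)ΔT = P·[1/(A₁E₁) + 1/(A₂E₂)].
|α₁ − α₂|·ΔT = 10.1×10⁻⁶ × 191 = 0.001929.
1/(A₁E₁) + 1/(A₂E₂) = 1/(1425×106×10³) + 1/(1225×108×10³) = 1.418×10⁻⁸ N⁻¹.
So P = 0.001929 / 1.418×10⁻⁸ = 136.1 kN.
σ_{bronze} = P/A₂ = 136100/1225 = 111.1 MPa, tensile.

σ ≈ 111 MPa (tensile)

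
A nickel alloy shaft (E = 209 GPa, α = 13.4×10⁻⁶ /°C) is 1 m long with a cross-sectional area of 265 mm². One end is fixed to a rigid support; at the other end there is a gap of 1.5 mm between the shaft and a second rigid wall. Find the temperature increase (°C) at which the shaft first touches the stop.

ΔT ≈ 112 °C

Contact occurs when the free expansion equals the gap: αΔT L = 1.5 mm.
So ΔT = g/(αL) = 1.5/(13.4×10⁻⁶ × 1000) = 111.9 °C.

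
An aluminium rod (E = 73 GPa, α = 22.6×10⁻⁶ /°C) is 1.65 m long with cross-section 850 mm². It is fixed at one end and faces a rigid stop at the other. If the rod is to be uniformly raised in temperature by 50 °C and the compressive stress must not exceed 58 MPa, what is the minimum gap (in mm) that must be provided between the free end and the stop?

With no wall the rod would lengthen by αΔT L = 22.6×10⁻⁶ × 50 × 1650 = 1.864 mm.
A stress of 58 MPa corresponds to the wall pushing the rod back by σL/E = 58×1650/(73×10³) = 1.311 mm.
So the gap has to take up the difference, g_min = δ_free − σL/E = 1.864 − 1.311 = 0.5535 mm.

g ≈ 0.554 mm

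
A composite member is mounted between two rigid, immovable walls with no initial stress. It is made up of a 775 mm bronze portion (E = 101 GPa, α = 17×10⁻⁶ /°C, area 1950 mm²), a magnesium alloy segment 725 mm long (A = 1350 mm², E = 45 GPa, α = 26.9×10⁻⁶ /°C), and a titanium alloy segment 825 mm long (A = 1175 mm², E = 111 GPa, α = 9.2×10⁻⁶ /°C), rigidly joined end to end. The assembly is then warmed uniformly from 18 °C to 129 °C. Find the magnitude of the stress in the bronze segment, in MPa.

σ ≈ 103 MPa (compressive)

Free thermal expansion of the whole bar: Σ αᵢΔT Lᵢ = 17×10⁻⁶×111×775 + 26.9×10⁻⁶×111×725 + 9.2×10⁻⁶×111×825 = 4.47 mm.
The rigid supports impose zero overall length change; the single axial force P common to all segments must satisfy P Σ Lᵢ/(AᵢEᵢ) = δ_free.
Σ Lᵢ/(AᵢEᵢ) = 775/(1950×101×10³) + 725/(1350×45×10³) + 825/(1175×111×10³) = 2.219×10⁻⁵ mm/N.
P = 4.47 / 2.219×10⁻⁵ = 201400 N = 201.4 kN, compressive.
σ_{bronze} = P / A = 201400 / 1950 = 103.3 MPa.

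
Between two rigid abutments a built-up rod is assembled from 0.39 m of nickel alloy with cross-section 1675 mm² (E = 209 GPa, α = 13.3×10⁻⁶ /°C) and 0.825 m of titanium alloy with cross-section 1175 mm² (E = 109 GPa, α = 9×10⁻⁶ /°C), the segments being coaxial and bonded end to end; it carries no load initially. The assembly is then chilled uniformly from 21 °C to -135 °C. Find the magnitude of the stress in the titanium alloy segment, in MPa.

Free thermal contraction of the whole bar: Σ αᵢΔT Lᵢ = 13.3×10⁻⁶×156×390 + 9×10⁻⁶×156×825 = 1.967 mm.
The walls prevent any net length change, so an axial force P (same in every segment) develops. Compatibility: P · Σ Lᵢ/(AᵢEᵢ) = δ_free.
Σ Lᵢ/(AᵢEᵢ) = 390/(1675×209×10³) + 825/(1175×109×10³) = 7.556×10⁻⁶ mm/N.
P = 1.967 / 7.556×10⁻⁶ = 260400 N = 260.4 kN, tensile.
σ_{titanium alloy} = P / A = 260400 / 1175 = 221.6 MPa.

σ ≈ 222 MPa (tensile)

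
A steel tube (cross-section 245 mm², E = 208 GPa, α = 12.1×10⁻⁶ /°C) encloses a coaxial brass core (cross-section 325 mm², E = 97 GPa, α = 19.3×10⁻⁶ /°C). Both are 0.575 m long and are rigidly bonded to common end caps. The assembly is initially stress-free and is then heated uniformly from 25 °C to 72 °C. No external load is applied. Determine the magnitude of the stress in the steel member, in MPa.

Both members must finish at the same length. With the larger α, the brass tends to over-expand; the plates restrain it, putting the brass in compression and the steel in tension. With no external load the two internal forces are equal and opposite, magnitude P.
Setting the final lengths equal and cancelling L: (α₁ − α₂)ΔT = P/(A₁E₁) + P/(A₂E₂).
|α₁ − α₂|·ΔT = 7.2×10⁻⁶ × 47 = 0.0003384.
1/(A₁E₁) + 1/(A₂E₂) = 1/(245×208×10³) + 1/(325×97×10³) = 5.134×10⁻⁸ N⁻¹.
P = 0.0003384 / 5.134×10⁻⁸ = 6591 N = 6.591 kN.
σ_{steel} = P/A₁ = 6591/245 = 26.9 MPa, tensile.

σ ≈ 26.9 MPa (tensile)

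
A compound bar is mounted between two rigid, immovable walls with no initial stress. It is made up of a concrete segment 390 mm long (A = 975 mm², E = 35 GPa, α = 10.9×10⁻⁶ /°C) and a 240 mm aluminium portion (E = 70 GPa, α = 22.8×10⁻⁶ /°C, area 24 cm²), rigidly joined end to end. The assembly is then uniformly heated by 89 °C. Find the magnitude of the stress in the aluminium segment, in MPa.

With the walls removed the bar would change length by δ_free = Σ αᵢΔT Lᵢ = 10.9×10⁻⁶×89×390 + 22.8×10⁻⁶×89×240 = 0.8653 mm.
The walls prevent any net length change, so an axial force P (same in every segment) develops. Compatibility: P · Σ Lᵢ/(AᵢEᵢ) = δ_free.
Σ Lᵢ/(AᵢEᵢ) = 390/(975×35×10³) + 240/(2400×70×10³) = 1.286×10⁻⁵ mm/N.
P = 0.8653 / 1.286×10⁻⁵ = 67300 N = 67.3 kN, compressive.
σ_{aluminium} = P / A = 67300 / 2400 = 28.04 MPa.

σ ≈ 28 MPa (compressive)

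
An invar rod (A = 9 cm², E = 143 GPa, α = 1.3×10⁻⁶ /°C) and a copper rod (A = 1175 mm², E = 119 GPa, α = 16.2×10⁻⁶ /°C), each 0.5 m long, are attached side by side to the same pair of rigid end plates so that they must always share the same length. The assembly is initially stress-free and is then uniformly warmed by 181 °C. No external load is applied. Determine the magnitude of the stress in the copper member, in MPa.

The copper has the larger α, so on heating it would change length more than the invar if both were free. The rigid plates force a common final length, so the copper is put into compression and the invar into tension, with equal and opposite forces P (no external load).
Setting the final lengths equal and cancelling L: (α₁ − α₂)ΔT = P/(A₁E₁) + P/(A₂E₂).
|α₁ − α₂|·ΔT = 14.9×10⁻⁶ × 181 = 0.002697.
1/(A₁E₁) + 1/(A₂E₂) = 1/(900×143×10³) + 1/(1175×119×10³) = 1.492×10⁻⁸ N⁻¹.
P = 0.002697 / 1.492×10⁻⁸ = 180700 N = 180.7 kN.
σ_{copper} = P/A₂ = 180700/1175 = 153.8 MPa, compressive.

σ ≈ 154 MPa (compressive)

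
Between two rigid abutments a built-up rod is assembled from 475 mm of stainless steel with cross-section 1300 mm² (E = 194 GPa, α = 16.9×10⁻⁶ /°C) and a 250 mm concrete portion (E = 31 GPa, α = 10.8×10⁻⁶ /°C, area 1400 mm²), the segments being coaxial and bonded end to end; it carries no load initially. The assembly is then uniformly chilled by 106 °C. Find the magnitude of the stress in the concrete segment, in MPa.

σ ≈ 106 MPa (tensile)

If the supports were absent, the total length change would be Σ αᵢΔT Lᵢ = 16.9×10⁻⁶×106×475 + 10.8×10⁻⁶×106×250 = 1.137 mm.
The walls prevent any net length change, so an axial force P (same in every segment) develops. Compatibility: P · Σ Lᵢ/(AᵢEᵢ) = δ_free.
The series flexibility is Σ Lᵢ/(AᵢEᵢ) = 475/(1300×194×10³) + 250/(1400×31×10³) = 7.644×10⁻⁶ mm/N.
P = 1.137 / 7.644×10⁻⁶ = 148800 N = 148.8 kN, tensile.
σ_{concrete} = P / A = 148800 / 1400 = 106.3 MPa.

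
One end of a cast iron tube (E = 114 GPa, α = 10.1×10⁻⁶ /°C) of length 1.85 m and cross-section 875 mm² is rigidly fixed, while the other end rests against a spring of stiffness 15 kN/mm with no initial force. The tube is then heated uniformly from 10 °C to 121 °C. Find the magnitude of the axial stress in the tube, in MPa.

σ ≈ 27.8 MPa (compressive)

Free thermal expansion: δ_free = αΔT L = 10.1×10⁻⁶ × 111 × 1850 = 2.074 mm.
With a force P in the spring, the elastic change of the tube is PL/(AE) and that of the spring is P/k; compatibility requires their sum to equal δ_free.
So P = δ_free / [L/(AE) + 1/k] = 2.074 / [ 1850/(875×114×10³) + 1/(15×10³) ].
P = 2.074 / 8.521×10⁻⁵ = 24340 N.
σ = P/A = 24340/875 = 27.82 MPa.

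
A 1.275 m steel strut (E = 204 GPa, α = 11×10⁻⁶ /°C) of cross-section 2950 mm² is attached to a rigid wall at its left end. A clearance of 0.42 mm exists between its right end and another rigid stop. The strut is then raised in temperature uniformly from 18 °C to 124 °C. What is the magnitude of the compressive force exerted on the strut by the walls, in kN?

Unrestrained expansion: δ_free = αΔT L = 11×10⁻⁶ × 106 × 1275 = 1.487 mm.
This exceeds the 0.42 mm gap, so the wall pushes back. The portion of expansion that must be recovered elastically is δ_free − gap = 1.487 − 0.42 = 1.067 mm.
Compatibility: PL/(AE) = 1.067 mm, so σ = P/A = E × (1.067/1275) = 170.7 MPa.
P = σA = 170.7 × 2950 = 503.5 kN.

P ≈ 503 kN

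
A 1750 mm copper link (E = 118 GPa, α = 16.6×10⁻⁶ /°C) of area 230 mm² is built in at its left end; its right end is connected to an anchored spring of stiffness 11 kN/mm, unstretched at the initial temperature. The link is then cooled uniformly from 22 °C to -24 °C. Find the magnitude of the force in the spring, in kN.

Free thermal contraction: δ_free = αΔT L = 16.6×10⁻⁶ × 46 × 1750 = 1.336 mm.
Let P be the tensile force in the spring. The link extends elastically by PL/(AE) and the spring stretches by P/k; together these equal δ_free.
P [ L/(AE) + 1/k ] = δ_free → P [ 1750/(230×118×10³) + 1/(11×10³) ] = 1.336.
P = 1.336 / 0.0001554 = 8600 N.

P ≈ 8.6 kN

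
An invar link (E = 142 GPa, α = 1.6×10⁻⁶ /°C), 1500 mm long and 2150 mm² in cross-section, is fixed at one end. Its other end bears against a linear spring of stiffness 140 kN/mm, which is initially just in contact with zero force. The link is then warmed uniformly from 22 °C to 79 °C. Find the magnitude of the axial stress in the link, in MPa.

σ ≈ 5.28 MPa (compressive)

The unrestrained thermal change is αΔT L = 1.6×10⁻⁶ × 57 × 1500 = 0.1368 mm.
With a force P in the spring, the elastic change of the link is PL/(AE) and that of the spring is P/k; compatibility requires their sum to equal δ_free.
P [ L/(AE) + 1/k ] = δ_free → P [ 1500/(2150×142×10³) + 1/(140×10³) ] = 0.1368.
P = 0.1368 / 1.206×10⁻⁵ = 11350 N.
σ = P/A = 11350/2150 = 5.278 MPa.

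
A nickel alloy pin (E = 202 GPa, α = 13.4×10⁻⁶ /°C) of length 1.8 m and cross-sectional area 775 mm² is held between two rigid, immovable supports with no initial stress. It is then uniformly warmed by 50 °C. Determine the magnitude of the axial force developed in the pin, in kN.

P ≈ 105 kN (compressive)

The ends cannot move, so σ = EαΔT = 202×10³ × 13.4×10⁻⁶ × 50 = 135.3 MPa.
P = AEαΔT = 775 × 202×10³ × 13.4×10⁻⁶ × 50 = 104.9 kN (compressive).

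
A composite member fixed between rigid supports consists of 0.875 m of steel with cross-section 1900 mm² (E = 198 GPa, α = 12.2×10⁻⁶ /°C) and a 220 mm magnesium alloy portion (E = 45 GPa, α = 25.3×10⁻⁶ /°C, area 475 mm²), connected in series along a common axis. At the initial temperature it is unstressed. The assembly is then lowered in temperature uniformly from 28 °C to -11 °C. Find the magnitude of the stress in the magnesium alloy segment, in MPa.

σ ≈ 106 MPa (tensile)

If the supports were absent, the total length change would be Σ αᵢΔT Lᵢ = 12.2×10⁻⁶×39×875 + 25.3×10⁻⁶×39×220 = 0.6334 mm.
The walls prevent any net length change, so an axial force P (same in every segment) develops. Compatibility: P · Σ Lᵢ/(AᵢEᵢ) = δ_free.
The series flexibility is Σ Lᵢ/(AᵢEᵢ) = 875/(1900×198×10³) + 220/(475×45×10³) = 1.262×10⁻⁵ mm/N.
So P = 0.6334 / 1.262×10⁻⁵ = 50.2 kN, tensile.
σ_{magnesium alloy} = P / A = 50200 / 475 = 105.7 MPa.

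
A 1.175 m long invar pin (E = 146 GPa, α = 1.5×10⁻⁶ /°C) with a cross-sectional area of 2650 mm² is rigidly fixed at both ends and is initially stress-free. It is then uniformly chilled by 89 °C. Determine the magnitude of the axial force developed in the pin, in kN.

P ≈ 51.7 kN (tensile)

The ends cannot move, so σ = EαΔT = 146×10³ × 1.5×10⁻⁶ × 89 = 19.49 MPa.
Then P = σA = 19.49 × 2650 mm² = 51.65 kN, tensile.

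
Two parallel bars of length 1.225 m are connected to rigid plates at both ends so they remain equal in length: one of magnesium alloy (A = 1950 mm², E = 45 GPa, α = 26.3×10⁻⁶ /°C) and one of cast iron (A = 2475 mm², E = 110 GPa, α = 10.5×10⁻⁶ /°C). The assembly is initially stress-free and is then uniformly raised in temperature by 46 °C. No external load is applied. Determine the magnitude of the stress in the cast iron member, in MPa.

σ ≈ 19.5 MPa (tensile)

Both members must finish at the same length. With the larger α, the magnesium alloy tends to over-expand; the plates restrain it, putting the magnesium alloy in compression and the cast iron in tension. With no external load the two internal forces are equal and opposite, magnitude P.
Equating the net (thermal + elastic) strains gives |α₁ − α₂|·ΔT = P·[1/(A₁E₁) + 1/(A₂E₂)].
|α₁ − α₂|·ΔT = 15.8×10⁻⁶ × 46 = 0.0007268.
1/(A₁E₁) + 1/(A₂E₂) = 1/(1950×45×10³) + 1/(2475×110×10³) = 1.507×10⁻⁸ N⁻¹.
So P = 0.0007268 / 1.507×10⁻⁸ = 48.23 kN.
σ_{cast iron} = P/A₂ = 48230/2475 = 19.49 MPa, tensile.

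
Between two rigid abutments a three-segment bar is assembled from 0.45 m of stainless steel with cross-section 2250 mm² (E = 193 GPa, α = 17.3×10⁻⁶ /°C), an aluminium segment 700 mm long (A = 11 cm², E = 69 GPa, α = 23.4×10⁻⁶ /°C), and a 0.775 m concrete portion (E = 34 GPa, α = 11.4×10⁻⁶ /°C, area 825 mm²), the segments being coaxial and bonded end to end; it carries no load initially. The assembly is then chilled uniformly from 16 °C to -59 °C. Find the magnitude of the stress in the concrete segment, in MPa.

If the supports were absent, the total length change would be Σ αᵢΔT Lᵢ = 17.3×10⁻⁶×75×450 + 23.4×10⁻⁶×75×700 + 11.4×10⁻⁶×75×775 = 2.475 mm.
The rigid supports impose zero overall length change; the single axial force P common to all segments must satisfy P Σ Lᵢ/(AᵢEᵢ) = δ_free.
The series flexibility is Σ Lᵢ/(AᵢEᵢ) = 450/(2250×193×10³) + 700/(1100×69×10³) + 775/(825×34×10³) = 3.789×10⁻⁵ mm/N.
Hence P = δ_free / Σ(L/AE) = 2.475/3.789×10⁻⁵ = 65.32 kN (tensile).
σ_{concrete} = P / A = 65320 / 825 = 79.18 MPa.

σ ≈ 79.2 MPa (tensile)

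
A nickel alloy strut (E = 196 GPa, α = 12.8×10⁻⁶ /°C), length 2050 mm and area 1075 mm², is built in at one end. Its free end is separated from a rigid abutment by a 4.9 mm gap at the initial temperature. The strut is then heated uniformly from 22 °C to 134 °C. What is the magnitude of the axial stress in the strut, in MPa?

σ ≈ 0 MPa

If the wall were absent the strut would grow by αΔT L = 12.8×10⁻⁶ × 112 × 2050 = 2.939 mm.
Since δ_free = 2.94 mm is less than the 4.9 mm gap, the strut never touches the wall. No axial force develops.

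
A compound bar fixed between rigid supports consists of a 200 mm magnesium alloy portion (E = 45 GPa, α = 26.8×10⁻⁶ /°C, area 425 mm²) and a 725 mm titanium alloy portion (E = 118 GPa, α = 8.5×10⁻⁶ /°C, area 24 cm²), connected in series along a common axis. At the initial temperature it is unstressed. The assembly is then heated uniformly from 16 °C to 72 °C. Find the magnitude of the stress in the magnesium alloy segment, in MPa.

σ ≈ 117 MPa (compressive)

Free thermal expansion of the whole bar: Σ αᵢΔT Lᵢ = 26.8×10⁻⁶×56×200 + 8.5×10⁻⁶×56×725 = 0.6453 mm.
The rigid supports impose zero overall length change; the single axial force P common to all segments must satisfy P Σ Lᵢ/(AᵢEᵢ) = δ_free.
Σ Lᵢ/(AᵢEᵢ) = 200/(425×45×10³) + 725/(2400×118×10³) = 1.302×10⁻⁵ mm/N.
P = 0.6453 / 1.302×10⁻⁵ = 49570 N = 49.57 kN, compressive.
σ_{magnesium alloy} = P / A = 49570 / 425 = 116.6 MPa.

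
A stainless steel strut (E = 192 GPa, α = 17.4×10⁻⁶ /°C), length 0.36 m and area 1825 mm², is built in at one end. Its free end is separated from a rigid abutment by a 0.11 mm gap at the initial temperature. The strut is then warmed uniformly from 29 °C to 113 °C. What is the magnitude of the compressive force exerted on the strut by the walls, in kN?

Free thermal elongation = αΔT L = 17.4×10⁻⁶ × 84 × 360 = 0.5262 mm.
The gap closes (δ_free > 0.11 mm) and the wall then resists a further 0.5262 − 0.11 = 0.4162 mm of expansion.
So σ = E(δ_free − g)/L = 192×10³ × 0.4162/360 = 222 MPa.
Force on the wall = σA = 222 × 1825 mm² = 405.1 kN.

P ≈ 405 kN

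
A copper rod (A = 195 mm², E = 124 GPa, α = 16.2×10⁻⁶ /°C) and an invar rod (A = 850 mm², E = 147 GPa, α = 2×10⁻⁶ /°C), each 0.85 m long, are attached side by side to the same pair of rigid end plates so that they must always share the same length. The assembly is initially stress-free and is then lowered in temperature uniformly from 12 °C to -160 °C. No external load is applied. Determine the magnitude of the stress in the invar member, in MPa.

The copper has the larger α, so on cooling it would change length more than the invar if both were free. The rigid plates force a common final length, so the copper is put into tension and the invar into compression, with equal and opposite forces P (no external load).
Setting the final lengths equal and cancelling L: (α₁ − α₂)ΔT = P/(A₁E₁) + P/(A₂E₂).
|α₁ − α₂|·ΔT = 14.2×10⁻⁶ × 172 = 0.002442.
1/(A₁E₁) + 1/(A₂E₂) = 1/(195×124×10³) + 1/(850×147×10³) = 4.936×10⁻⁸ N⁻¹.
So P = 0.002442 / 4.936×10⁻⁸ = 49.48 kN.
σ_{invar} = P/A₂ = 49480/850 = 58.21 MPa, compressive.

σ ≈ 58.2 MPa (compressive)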